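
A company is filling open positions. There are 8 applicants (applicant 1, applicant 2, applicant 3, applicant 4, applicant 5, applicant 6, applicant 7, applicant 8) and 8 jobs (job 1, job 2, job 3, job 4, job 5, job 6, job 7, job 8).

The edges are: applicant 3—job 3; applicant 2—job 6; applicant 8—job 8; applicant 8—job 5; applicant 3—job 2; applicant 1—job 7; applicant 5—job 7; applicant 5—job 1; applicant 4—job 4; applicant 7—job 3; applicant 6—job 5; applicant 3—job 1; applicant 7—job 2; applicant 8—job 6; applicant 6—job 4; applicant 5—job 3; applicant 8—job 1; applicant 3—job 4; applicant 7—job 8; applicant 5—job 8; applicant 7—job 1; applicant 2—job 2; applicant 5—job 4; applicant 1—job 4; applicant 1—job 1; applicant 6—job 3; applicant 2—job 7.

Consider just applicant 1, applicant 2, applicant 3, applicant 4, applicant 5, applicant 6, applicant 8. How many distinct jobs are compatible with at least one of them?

8

The union of neighbours of {applicant 1, applicant 2, applicant 3, applicant 4, applicant 5, applicant 6, applicant 8} is {job 1, job 2, job 3, job 4, job 5, job 6, job 7, job 8}, which has 8 elements.
Since |N(S)| = 8 ≥ |S| = 7, Hall's condition holds for this subset.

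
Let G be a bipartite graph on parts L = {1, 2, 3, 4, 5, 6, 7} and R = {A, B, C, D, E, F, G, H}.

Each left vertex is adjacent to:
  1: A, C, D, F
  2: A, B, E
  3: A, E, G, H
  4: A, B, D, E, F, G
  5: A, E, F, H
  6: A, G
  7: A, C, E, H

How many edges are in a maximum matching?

7

One maximum matching: 1→C, 2→B, 3→G, 4→F, 5→H, 6→A, 7→E.
All 7 left vertices are matched, so no larger matching exists.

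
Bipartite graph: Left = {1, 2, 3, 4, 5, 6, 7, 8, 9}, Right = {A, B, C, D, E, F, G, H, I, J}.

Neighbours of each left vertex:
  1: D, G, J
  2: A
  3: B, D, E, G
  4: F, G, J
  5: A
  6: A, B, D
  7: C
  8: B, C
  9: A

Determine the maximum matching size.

A valid assignment of size 7: 1-J, 2-A, 3-E, 4-G, 6-D, 7-C, 8-B.
The set {2, 5, 9} has only 1 neighbour ({A}), so by Hall's theorem at most 7 of the 9 left vertices can be matched.

7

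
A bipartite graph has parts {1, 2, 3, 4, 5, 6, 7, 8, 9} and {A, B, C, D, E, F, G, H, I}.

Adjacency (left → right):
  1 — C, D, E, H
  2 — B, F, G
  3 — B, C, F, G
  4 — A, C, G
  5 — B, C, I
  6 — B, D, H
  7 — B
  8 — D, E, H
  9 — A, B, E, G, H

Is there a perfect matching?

Yes

One maximum matching: 1–E, 2–F, 3–C, 4–A, 5–I, 6–H, 7–B, 8–D, 9–G.
All 9 left vertices are covered.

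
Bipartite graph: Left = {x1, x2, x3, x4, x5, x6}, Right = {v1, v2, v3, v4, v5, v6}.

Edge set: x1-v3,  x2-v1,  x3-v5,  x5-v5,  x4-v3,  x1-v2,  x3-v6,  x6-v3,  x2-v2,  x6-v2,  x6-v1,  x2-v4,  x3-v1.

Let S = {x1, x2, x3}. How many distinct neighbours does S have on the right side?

6

The union of neighbours of {x1, x2, x3} is {v1, v2, v3, v4, v5, v6}, which has 6 elements.
Since |N(S)| = 6 ≥ |S| = 3, Hall's condition holds for this subset.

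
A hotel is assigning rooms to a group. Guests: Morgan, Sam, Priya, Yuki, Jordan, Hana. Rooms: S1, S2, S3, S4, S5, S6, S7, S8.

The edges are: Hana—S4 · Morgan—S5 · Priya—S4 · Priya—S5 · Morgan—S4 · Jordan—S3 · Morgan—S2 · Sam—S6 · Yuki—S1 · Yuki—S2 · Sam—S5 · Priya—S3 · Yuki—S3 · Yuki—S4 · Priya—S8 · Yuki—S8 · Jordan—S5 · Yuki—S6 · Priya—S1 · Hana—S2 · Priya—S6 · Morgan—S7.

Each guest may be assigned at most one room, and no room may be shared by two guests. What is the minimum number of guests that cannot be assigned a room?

One maximum matching: Morgan–S7, Sam–S5, Priya–S4, Yuki–S6, Jordan–S3, Hana–S2.
This saturates every guest, so 6 is the maximum.
That matches 6 of the 6, leaving 0 unmatched; no matching can do better.

0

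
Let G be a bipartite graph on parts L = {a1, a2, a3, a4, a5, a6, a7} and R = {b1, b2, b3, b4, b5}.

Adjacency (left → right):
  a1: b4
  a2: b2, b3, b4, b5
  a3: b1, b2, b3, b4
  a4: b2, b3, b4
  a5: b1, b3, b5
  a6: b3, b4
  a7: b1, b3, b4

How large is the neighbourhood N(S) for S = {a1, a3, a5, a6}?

5

The union of neighbours of {a1, a3, a5, a6} is {b1, b2, b3, b4, b5}, which has 5 elements.
Since |N(S)| = 5 ≥ |S| = 4, Hall's condition holds for this subset.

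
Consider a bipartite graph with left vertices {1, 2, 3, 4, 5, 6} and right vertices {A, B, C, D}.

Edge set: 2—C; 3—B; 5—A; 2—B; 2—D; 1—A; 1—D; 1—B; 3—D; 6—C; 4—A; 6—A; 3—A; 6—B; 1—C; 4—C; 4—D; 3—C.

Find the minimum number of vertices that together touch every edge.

4

A maximum matching has 4 edges (e.g. 1–A, 2–B, 3–D, 4–C).
By König's theorem the minimum vertex cover has the same size. One such cover is {A, B, C, D}.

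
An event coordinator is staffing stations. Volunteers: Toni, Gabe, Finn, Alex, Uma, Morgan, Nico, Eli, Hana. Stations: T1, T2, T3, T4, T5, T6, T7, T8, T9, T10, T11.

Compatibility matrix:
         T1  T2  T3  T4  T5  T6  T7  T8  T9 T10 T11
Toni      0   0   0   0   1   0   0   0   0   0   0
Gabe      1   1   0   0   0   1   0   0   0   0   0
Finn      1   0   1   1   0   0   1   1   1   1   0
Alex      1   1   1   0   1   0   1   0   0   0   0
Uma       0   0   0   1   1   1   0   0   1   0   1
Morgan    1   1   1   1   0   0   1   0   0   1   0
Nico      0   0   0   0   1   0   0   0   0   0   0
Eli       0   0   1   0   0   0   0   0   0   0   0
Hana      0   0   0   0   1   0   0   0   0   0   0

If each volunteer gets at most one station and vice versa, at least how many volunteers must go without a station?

A valid assignment of size 7: Toni-T5, Gabe-T2, Finn-T10, Alex-T7, Uma-T11, Morgan-T4, Eli-T3.
The set {Toni, Nico, Hana} has only 1 neighbour ({T5}), so by Hall's theorem at most 7 of the 9 volunteers can be matched.
That matches 7 of the 9, leaving 2 unmatched; no matching can do better.

2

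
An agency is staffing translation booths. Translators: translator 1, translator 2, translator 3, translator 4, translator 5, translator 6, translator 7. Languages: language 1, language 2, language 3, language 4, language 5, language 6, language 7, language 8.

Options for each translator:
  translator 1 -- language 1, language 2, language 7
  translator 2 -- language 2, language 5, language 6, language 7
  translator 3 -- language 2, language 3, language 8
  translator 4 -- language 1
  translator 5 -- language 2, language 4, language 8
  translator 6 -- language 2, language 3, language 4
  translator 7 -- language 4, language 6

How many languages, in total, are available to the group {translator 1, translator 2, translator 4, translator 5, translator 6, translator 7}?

8

The union of neighbours of {translator 1, translator 2, translator 4, translator 5, translator 6, translator 7} is {language 1, language 2, language 3, language 4, language 5, language 6, language 7, language 8}, which has 8 elements.
Since |N(S)| = 8 ≥ |S| = 6, Hall's condition holds for this subset.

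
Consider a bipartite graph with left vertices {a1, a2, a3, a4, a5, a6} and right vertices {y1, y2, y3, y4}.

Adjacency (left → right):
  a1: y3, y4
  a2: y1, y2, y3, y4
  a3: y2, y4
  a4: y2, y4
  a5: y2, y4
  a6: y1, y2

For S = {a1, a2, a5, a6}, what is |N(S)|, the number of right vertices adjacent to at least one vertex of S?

4

The union of neighbours of {a1, a2, a5, a6} is {y1, y2, y3, y4}, which has 4 elements.
Since |N(S)| = 4 ≥ |S| = 4, Hall's condition holds for this subset.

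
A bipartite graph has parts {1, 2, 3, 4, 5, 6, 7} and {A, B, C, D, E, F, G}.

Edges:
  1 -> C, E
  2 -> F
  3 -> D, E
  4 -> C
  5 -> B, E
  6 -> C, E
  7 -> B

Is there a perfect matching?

The set {1, 4, 5, 6, 7} has only 3 neighbours ({B, C, E}), so by Hall's theorem at most 5 of the 7 left vertices can be matched.
Hence no matching covers every left vertex.

No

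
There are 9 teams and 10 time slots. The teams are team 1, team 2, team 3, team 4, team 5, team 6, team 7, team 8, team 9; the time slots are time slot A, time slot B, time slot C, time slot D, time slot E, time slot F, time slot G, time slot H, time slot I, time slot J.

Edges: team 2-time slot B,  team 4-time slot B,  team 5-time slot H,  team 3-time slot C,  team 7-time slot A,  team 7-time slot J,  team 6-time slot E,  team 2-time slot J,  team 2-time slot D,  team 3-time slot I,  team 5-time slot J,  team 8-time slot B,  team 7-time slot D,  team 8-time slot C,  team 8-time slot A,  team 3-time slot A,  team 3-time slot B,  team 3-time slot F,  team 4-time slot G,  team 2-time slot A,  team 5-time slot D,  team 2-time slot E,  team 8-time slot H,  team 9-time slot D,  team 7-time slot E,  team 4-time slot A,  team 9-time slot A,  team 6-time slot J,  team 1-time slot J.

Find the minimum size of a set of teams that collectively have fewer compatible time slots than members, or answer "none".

A matching saturating every team exists, for instance team 1→time slot J, team 2→time slot B, team 3→time slot I, team 4→time slot G, team 5→time slot H, team 6→time slot E, team 7→time slot A, team 8→time slot C, team 9→time slot D.
By Hall's marriage theorem, this means |N(S)| ≥ |S| for every subset S, so no violating subset exists.

none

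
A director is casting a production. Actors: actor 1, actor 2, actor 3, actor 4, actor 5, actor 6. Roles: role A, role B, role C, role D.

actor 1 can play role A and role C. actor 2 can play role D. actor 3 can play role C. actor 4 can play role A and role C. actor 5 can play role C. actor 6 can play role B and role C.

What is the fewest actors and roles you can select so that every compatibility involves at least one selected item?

The 4 edges actor 1–role A, actor 2–role D, actor 3–role C, actor 6–role B form a matching, so any vertex cover needs at least 4 vertices (one per matched edge).
Conversely {actor 2, actor 6, role A, role C} meets every edge and has exactly 4 vertices, so 4 is optimal.

4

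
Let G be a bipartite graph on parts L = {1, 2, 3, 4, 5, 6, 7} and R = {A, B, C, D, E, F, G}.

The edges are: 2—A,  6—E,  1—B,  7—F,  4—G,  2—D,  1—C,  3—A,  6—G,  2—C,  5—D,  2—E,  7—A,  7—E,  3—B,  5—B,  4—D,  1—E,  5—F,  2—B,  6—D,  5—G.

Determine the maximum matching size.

For example, pair 1–C, 2–A, 3–B, 4–G, 5–F, 6–D, 7–E.
This saturates every left vertex, so 7 is the maximum.

7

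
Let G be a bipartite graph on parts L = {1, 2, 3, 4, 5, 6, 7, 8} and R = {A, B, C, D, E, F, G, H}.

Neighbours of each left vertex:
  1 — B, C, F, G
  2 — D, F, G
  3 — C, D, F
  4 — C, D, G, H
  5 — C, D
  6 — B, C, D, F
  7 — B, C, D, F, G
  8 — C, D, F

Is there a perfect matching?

No

The set {1, 2, 3, 5, 6, 7, 8} has only 5 neighbours ({B, C, D, F, G}), so by Hall's theorem at most 6 of the 8 left vertices can be matched.
Hence no matching covers every left vertex.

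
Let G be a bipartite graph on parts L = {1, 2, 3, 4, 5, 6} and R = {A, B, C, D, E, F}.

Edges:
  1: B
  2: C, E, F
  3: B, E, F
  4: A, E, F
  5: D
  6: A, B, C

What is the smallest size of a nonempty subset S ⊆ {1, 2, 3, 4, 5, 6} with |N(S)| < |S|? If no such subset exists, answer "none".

A matching saturating every left vertex exists, for instance 1→B, 2→E, 3→F, 4→A, 5→D, 6→C.
By Hall's marriage theorem, this means |N(S)| ≥ |S| for every subset S, so no violating subset exists.

none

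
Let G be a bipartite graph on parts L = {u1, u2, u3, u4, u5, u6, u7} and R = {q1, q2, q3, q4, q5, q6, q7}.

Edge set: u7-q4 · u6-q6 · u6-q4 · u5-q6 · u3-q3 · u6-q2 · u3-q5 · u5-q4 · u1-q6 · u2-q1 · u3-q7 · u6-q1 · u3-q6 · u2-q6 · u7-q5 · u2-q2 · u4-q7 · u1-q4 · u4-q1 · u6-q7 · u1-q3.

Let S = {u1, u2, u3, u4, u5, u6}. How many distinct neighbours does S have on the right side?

7

The union of neighbours of {u1, u2, u3, u4, u5, u6} is {q1, q2, q3, q4, q5, q6, q7}, which has 7 elements.
Since |N(S)| = 7 ≥ |S| = 6, Hall's condition holds for this subset.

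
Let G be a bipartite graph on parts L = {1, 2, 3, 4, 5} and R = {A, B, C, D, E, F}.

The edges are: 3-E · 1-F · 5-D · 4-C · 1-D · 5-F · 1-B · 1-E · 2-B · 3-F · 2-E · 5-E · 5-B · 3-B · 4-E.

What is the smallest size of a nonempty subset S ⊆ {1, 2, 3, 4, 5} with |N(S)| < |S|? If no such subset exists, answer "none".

none

A matching saturating every left vertex exists, for instance 1→D, 2→E, 3→F, 4→C, 5→B.
By Hall's marriage theorem, this means |N(S)| ≥ |S| for every subset S, so no violating subset exists.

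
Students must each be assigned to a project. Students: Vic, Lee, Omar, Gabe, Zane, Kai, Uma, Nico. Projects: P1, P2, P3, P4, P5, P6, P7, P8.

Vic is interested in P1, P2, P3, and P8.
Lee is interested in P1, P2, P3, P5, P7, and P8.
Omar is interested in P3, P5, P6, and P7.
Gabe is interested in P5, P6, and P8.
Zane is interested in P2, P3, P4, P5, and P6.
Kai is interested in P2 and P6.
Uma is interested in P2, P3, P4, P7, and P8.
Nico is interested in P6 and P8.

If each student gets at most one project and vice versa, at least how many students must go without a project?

For example, pair Vic→P1, Lee→P3, Omar→P7, Gabe→P5, Zane→P4, Kai→P6, Uma→P2, Nico→P8.
All 8 students are matched, so no larger matching exists.
That matches 8 of the 8, leaving 0 unmatched; no matching can do better.

0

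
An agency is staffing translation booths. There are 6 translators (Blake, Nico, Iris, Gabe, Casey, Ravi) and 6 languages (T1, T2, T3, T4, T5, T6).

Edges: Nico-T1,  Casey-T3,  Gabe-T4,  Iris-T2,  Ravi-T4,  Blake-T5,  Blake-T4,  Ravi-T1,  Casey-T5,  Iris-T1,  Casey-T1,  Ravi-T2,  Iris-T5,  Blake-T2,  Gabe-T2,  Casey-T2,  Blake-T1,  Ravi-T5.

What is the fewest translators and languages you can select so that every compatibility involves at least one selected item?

A maximum matching has 5 edges (e.g. Blake–T4, Nico–T1, Iris–T5, Gabe–T2, Casey–T3).
By König's theorem the minimum vertex cover has the same size. One such cover is {Casey, T1, T2, T4, T5}.

5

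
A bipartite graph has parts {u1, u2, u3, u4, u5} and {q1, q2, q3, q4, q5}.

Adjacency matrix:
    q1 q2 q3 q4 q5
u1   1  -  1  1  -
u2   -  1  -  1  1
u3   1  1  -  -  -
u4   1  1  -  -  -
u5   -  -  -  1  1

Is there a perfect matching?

For example, pair u1-q3, u2-q4, u3-q1, u4-q2, u5-q5.
All 5 left vertices are covered.

Yes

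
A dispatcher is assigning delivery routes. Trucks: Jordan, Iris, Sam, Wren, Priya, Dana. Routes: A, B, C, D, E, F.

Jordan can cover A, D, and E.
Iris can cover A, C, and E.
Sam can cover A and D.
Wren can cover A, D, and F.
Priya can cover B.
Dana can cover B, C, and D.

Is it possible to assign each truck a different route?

Yes

A valid assignment of size 6: Jordan-D, Iris-E, Sam-A, Wren-F, Priya-B, Dana-C.
Every truck is matched, so this is a perfect matching.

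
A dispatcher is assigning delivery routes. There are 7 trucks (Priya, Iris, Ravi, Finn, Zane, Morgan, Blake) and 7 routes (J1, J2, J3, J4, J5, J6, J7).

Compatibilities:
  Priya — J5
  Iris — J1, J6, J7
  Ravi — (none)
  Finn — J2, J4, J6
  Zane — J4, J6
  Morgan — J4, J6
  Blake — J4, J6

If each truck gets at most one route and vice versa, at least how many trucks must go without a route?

2

One maximum matching: Priya–J5, Iris–J7, Finn–J2, Zane–J4, Morgan–J6.
The set {Ravi, Zane, Morgan, Blake} has only 2 neighbours ({J4, J6}), so by Hall's theorem at most 5 of the 7 trucks can be matched.
That matches 5 of the 7, leaving 2 unmatched; no matching can do better.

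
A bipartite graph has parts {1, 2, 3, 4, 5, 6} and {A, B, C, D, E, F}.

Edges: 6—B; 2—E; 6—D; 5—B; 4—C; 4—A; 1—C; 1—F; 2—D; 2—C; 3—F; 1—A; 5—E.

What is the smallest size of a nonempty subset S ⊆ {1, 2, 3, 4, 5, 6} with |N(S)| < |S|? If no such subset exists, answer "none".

none

A matching saturating every left vertex exists, for instance 1→A, 2→D, 3→F, 4→C, 5→E, 6→B.
By Hall's marriage theorem, this means |N(S)| ≥ |S| for every subset S, so no violating subset exists.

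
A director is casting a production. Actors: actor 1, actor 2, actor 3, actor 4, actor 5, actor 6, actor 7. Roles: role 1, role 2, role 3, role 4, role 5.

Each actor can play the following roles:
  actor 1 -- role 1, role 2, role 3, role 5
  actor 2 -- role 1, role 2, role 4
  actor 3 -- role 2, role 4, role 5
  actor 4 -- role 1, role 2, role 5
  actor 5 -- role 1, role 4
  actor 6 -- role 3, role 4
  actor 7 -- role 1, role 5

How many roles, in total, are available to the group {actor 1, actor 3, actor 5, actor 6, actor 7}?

5

The union of neighbours of {actor 1, actor 3, actor 5, actor 6, actor 7} is {role 1, role 2, role 3, role 4, role 5}, which has 5 elements.
Since |N(S)| = 5 ≥ |S| = 5, Hall's condition holds for this subset.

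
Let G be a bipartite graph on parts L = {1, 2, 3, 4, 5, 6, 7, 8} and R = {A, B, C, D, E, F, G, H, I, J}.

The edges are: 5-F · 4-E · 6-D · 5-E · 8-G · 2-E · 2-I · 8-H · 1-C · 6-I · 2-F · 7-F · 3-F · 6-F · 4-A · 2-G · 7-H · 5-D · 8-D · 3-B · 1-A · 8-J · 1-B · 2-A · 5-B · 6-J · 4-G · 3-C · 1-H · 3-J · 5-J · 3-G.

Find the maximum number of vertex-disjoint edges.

8

A valid assignment of size 8: 1→C, 2→A, 3→B, 4→G, 5→E, 6→D, 7→F, 8→J.
This saturates every left vertex, so 8 is the maximum.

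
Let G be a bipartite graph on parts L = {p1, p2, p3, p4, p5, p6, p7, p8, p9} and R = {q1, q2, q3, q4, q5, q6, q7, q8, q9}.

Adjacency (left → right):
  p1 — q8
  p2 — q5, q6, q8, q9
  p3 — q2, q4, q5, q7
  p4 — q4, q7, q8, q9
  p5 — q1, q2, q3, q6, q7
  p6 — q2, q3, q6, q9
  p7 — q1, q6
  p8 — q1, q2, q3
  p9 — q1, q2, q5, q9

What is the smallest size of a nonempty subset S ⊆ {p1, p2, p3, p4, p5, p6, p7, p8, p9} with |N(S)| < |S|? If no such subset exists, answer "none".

none

A matching saturating every left vertex exists, for instance p1→q8, p2→q9, p3→q5, p4→q4, p5→q7, p6→q6, p7→q1, p8→q3, p9→q2.
By Hall's marriage theorem, this means |N(S)| ≥ |S| for every subset S, so no violating subset exists.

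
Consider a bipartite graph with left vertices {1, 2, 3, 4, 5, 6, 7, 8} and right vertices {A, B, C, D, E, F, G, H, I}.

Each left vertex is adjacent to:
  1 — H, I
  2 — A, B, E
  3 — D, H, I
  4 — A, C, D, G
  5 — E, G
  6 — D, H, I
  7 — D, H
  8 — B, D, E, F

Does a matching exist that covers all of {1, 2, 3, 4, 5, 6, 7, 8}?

The set {1, 3, 6, 7} has only 3 neighbours ({D, H, I}), so by Hall's theorem at most 7 of the 8 left vertices can be matched.
Hence no matching covers every left vertex.

No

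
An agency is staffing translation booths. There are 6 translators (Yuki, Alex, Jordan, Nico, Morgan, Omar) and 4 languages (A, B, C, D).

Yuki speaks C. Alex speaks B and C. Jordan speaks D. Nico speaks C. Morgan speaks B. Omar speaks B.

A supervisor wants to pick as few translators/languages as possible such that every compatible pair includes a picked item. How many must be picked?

A maximum matching has 3 edges (e.g. Yuki–C, Alex–B, Jordan–D).
By König's theorem the minimum vertex cover has the same size. One such cover is {Jordan, B, C}.

3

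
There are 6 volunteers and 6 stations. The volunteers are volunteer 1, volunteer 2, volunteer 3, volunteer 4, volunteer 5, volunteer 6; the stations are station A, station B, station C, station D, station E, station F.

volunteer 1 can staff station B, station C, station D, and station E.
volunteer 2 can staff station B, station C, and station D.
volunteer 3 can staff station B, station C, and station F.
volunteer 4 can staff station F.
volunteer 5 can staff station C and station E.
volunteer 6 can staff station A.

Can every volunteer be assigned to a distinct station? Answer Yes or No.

Yes

For example, pair volunteer 1–station E, volunteer 2–station D, volunteer 3–station B, volunteer 4–station F, volunteer 5–station C, volunteer 6–station A.
Every volunteer is matched, so this is a perfect matching.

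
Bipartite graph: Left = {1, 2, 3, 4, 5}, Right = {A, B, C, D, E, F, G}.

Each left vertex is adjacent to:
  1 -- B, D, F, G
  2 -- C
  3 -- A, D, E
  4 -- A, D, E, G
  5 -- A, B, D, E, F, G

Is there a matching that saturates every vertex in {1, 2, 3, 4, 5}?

A valid assignment of size 5: 1–B, 2–C, 3–D, 4–E, 5–G.
Every left vertex is matched, so this matching saturates all of them.

Yes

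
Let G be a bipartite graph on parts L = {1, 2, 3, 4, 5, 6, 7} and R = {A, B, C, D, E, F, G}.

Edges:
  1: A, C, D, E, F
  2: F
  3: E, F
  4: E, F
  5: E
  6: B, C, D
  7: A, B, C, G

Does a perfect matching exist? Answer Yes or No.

No

The set {2, 3, 4, 5} has only 2 neighbours ({E, F}), so by Hall's theorem at most 5 of the 7 left vertices can be matched.
Hence no matching covers every left vertex.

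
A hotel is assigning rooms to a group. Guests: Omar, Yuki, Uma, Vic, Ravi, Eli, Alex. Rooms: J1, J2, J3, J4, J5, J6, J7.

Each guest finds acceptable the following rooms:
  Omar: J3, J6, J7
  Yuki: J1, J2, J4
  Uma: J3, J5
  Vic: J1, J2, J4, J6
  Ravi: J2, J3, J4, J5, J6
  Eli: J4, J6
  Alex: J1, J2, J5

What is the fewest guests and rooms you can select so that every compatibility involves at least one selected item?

7

{Omar, Yuki, Uma, Vic, Ravi, Eli, Alex} is a vertex cover of size 7: every edge has an endpoint in this set.
No smaller cover exists because Omar–J7, Yuki–J4, Uma–J3, Vic–J1, Ravi–J2, Eli–J6, Alex–J5 is a matching of size 7, and a cover must include an endpoint of each of these disjoint edges (König's theorem).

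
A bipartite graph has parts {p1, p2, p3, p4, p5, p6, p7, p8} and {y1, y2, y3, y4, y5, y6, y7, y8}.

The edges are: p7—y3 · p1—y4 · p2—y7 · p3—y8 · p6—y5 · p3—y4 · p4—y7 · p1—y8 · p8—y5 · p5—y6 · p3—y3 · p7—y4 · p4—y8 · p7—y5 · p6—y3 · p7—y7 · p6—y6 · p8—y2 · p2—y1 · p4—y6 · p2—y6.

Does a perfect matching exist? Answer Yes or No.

A valid assignment of size 8: p1-y4, p2-y1, p3-y8, p4-y7, p5-y6, p6-y5, p7-y3, p8-y2.
All 8 left vertices are covered.

Yes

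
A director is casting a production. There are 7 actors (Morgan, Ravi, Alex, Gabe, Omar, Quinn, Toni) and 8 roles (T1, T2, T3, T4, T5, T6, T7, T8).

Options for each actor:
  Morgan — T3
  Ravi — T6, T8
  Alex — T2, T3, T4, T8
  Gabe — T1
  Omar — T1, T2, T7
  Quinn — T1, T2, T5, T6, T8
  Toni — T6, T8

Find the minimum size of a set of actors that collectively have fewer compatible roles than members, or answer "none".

none

A matching saturating every actor exists, for instance Morgan→T3, Ravi→T8, Alex→T4, Gabe→T1, Omar→T2, Quinn→T5, Toni→T6.
By Hall's marriage theorem, this means |N(S)| ≥ |S| for every subset S, so no violating subset exists.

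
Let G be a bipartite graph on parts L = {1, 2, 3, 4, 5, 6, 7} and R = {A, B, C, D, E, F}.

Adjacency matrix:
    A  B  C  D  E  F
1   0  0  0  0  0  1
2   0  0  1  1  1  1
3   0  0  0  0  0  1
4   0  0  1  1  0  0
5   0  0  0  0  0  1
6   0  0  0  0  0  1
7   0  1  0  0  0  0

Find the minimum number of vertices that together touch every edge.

A maximum matching has 4 edges (e.g. 1–F, 2–E, 4–C, 7–B).
By König's theorem the minimum vertex cover has the same size. One such cover is {2, 4, 7, F}.

4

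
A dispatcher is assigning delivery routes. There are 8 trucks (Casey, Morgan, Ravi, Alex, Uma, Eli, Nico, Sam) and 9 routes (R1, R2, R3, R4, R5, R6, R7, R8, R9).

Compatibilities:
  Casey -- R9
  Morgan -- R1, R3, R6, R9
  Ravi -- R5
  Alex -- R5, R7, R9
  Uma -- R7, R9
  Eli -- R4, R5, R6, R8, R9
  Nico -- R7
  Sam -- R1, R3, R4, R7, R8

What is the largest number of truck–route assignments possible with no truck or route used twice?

6

For example, pair Casey-R9, Morgan-R6, Ravi-R5, Alex-R7, Eli-R4, Sam-R3.
The set {Casey, Ravi, Alex, Uma, Nico} has only 3 neighbours ({R5, R7, R9}), so by Hall's theorem at most 6 of the 8 trucks can be matched.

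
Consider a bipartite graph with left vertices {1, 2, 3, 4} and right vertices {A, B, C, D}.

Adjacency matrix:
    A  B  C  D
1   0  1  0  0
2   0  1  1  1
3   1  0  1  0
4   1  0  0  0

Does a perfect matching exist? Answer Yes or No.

Yes

A valid assignment of size 4: 1-B, 2-D, 3-C, 4-A.
Every left vertex is matched, so this is a perfect matching.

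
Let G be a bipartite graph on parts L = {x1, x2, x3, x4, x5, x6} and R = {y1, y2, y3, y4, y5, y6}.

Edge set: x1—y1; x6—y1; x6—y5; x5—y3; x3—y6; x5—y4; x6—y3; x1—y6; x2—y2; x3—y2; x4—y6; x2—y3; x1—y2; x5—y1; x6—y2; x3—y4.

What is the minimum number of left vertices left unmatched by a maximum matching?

A valid assignment of size 6: x1-y1, x2-y2, x3-y4, x4-y6, x5-y3, x6-y5.
All 6 left vertices are matched, so no larger matching exists.
That matches 6 of the 6, leaving 0 unmatched; no matching can do better.

0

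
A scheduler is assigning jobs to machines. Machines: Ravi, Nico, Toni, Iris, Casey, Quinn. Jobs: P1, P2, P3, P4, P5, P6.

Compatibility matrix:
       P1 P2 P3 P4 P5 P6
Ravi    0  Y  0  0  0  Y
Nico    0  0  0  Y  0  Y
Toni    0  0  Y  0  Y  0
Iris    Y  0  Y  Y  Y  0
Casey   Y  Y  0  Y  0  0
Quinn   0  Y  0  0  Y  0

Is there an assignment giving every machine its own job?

Yes

One maximum matching: Ravi-P2, Nico-P6, Toni-P3, Iris-P1, Casey-P4, Quinn-P5.
All 6 machines are covered.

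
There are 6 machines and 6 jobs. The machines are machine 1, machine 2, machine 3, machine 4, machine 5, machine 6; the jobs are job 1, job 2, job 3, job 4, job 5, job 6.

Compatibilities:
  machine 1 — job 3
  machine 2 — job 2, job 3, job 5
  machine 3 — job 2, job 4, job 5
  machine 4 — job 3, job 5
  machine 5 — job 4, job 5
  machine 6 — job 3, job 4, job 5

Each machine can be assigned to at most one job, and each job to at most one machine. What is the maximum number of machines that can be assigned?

4

A valid assignment of size 4: machine 1→job 3, machine 2→job 2, machine 3→job 4, machine 4→job 5.
The set {machine 1, machine 2, machine 3, machine 4, machine 5, machine 6} has only 4 neighbours ({job 2, job 3, job 4, job 5}), so by Hall's theorem at most 4 of the 6 machines can be matched.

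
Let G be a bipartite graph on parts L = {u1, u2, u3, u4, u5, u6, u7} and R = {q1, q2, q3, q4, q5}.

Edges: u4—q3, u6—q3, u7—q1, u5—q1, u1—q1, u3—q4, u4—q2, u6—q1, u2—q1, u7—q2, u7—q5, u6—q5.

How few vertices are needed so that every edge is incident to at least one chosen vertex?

5

The 5 edges u1–q1, u3–q4, u4–q3, u6–q5, u7–q2 form a matching, so any vertex cover needs at least 5 vertices (one per matched edge).
Conversely {u3, u4, u6, u7, q1} meets every edge and has exactly 5 vertices, so 5 is optimal.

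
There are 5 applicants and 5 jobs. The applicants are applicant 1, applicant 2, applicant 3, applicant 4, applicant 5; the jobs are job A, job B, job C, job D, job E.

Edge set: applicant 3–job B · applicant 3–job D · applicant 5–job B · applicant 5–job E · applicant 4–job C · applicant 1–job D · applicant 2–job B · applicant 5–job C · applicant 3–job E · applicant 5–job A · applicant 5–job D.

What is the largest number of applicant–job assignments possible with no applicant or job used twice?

For example, pair applicant 1-job D, applicant 2-job B, applicant 3-job E, applicant 4-job C, applicant 5-job A.
All 5 applicants are matched, so no larger matching exists.

5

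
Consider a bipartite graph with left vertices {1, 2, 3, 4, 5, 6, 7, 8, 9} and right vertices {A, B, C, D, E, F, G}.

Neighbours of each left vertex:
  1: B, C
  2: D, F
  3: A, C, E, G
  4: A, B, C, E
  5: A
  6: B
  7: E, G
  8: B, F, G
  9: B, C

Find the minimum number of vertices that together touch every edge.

A maximum matching has 7 edges (e.g. 1–C, 2–D, 3–G, 4–E, 5–A, 6–B, 8–F).
By König's theorem the minimum vertex cover has the same size. One such cover is {2, 8, A, B, C, E, G}.

7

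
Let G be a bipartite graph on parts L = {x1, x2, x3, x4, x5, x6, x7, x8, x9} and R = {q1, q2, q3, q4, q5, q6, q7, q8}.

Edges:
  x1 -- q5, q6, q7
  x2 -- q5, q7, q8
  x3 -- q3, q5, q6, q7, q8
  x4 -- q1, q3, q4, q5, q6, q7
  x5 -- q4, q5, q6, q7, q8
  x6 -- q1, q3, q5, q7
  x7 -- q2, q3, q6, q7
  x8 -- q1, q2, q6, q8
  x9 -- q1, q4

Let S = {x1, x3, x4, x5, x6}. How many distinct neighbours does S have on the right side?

The union of neighbours of {x1, x3, x4, x5, x6} is {q1, q3, q4, q5, q6, q7, q8}, which has 7 elements.
Since |N(S)| = 7 ≥ |S| = 5, Hall's condition holds for this subset.

7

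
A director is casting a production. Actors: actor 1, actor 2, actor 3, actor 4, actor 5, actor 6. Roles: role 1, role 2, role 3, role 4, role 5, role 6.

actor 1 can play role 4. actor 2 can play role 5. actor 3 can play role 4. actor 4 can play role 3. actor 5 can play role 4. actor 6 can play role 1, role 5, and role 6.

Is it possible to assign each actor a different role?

The set {actor 1, actor 3, actor 5} has only 1 neighbour ({role 4}), so by Hall's theorem at most 4 of the 6 actors can be matched.
Hence no matching covers every actor.

No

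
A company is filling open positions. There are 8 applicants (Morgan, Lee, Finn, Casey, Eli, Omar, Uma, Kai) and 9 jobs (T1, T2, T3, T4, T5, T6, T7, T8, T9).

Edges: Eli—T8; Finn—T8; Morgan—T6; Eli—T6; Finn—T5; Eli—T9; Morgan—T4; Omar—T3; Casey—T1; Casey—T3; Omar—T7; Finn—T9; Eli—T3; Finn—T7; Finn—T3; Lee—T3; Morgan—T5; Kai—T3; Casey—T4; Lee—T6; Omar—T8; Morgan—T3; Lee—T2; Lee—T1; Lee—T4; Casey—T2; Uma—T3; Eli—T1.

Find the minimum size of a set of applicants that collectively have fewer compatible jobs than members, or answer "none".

2

Take S = {Uma, Kai}. Its neighbourhood is {T3}, so |N(S)| = 1 < |S| = 2.
No single vertex violates Hall's condition since each has at least one neighbour, so 2 is the minimum.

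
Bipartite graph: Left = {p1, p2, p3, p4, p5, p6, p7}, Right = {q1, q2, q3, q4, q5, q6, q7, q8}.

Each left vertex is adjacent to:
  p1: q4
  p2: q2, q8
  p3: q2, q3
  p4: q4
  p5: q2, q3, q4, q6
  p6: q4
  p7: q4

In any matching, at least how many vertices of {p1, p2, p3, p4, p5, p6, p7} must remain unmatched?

For example, pair p1-q4, p2-q8, p3-q2, p5-q6.
The set {p1, p4, p6, p7} has only 1 neighbour ({q4}), so by Hall's theorem at most 4 of the 7 left vertices can be matched.
That matches 4 of the 7, leaving 3 unmatched; no matching can do better.

3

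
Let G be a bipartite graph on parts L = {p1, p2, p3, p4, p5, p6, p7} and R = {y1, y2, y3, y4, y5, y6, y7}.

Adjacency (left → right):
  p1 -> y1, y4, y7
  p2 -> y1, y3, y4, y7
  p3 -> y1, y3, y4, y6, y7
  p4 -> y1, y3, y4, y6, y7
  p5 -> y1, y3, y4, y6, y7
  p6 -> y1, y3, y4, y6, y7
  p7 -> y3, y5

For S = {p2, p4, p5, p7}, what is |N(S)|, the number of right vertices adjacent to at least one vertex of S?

The union of neighbours of {p2, p4, p5, p7} is {y1, y3, y4, y5, y6, y7}, which has 6 elements.
Since |N(S)| = 6 ≥ |S| = 4, Hall's condition holds for this subset.

6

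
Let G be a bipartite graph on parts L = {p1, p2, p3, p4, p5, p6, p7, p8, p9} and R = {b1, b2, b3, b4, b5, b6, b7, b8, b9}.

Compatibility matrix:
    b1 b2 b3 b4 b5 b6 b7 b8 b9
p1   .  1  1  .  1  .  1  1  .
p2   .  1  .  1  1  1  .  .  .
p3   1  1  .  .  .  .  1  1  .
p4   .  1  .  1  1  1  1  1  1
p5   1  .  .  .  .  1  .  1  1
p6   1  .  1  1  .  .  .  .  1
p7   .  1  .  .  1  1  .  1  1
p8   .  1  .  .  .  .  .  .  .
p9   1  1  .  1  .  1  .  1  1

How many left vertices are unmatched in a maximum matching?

0

For example, pair p1–b3, p2–b4, p3–b8, p4–b7, p5–b6, p6–b9, p7–b5, p8–b2, p9–b1.
This saturates every left vertex, so 9 is the maximum.
That matches 9 of the 9, leaving 0 unmatched; no matching can do better.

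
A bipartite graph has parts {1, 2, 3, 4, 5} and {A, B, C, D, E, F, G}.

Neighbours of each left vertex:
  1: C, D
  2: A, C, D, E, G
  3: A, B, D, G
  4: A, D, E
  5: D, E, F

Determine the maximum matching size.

For example, pair 1→C, 2→G, 3→B, 4→D, 5→E.
All 5 left vertices are matched, so no larger matching exists.

5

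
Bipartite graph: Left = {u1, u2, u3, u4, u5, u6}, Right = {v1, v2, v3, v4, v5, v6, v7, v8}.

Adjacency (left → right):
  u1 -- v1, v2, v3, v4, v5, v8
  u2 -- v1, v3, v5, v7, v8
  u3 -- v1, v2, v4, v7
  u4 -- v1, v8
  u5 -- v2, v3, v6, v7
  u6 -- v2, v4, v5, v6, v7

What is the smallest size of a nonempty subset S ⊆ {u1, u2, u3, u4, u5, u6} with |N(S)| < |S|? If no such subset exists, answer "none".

none

A matching saturating every left vertex exists, for instance u1→v3, u2→v5, u3→v1, u4→v8, u5→v7, u6→v2.
By Hall's marriage theorem, this means |N(S)| ≥ |S| for every subset S, so no violating subset exists.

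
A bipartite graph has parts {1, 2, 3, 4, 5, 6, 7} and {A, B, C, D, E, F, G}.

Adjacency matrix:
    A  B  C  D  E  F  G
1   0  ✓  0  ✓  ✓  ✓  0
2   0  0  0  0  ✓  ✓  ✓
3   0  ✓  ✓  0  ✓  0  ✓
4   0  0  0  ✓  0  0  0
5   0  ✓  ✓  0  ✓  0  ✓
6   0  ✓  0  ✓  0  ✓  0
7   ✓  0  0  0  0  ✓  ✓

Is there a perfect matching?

Yes

One maximum matching: 1→F, 2→G, 3→C, 4→D, 5→E, 6→B, 7→A.
Every left vertex is matched, so this is a perfect matching.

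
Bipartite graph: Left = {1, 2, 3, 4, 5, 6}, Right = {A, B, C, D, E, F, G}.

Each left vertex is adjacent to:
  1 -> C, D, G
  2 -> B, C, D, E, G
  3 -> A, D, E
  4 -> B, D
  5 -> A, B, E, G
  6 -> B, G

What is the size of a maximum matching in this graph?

A valid assignment of size 6: 1-C, 2-G, 3-A, 4-D, 5-E, 6-B.
This saturates every left vertex, so 6 is the maximum.

6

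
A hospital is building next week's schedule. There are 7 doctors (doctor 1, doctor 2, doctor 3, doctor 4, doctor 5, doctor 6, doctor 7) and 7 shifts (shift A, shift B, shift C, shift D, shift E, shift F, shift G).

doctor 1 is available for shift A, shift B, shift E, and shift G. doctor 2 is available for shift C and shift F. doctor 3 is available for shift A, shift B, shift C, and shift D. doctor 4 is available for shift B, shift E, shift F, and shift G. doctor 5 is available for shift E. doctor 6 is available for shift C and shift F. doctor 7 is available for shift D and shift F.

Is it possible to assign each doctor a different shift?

For example, pair doctor 1→shift G, doctor 2→shift C, doctor 3→shift A, doctor 4→shift B, doctor 5→shift E, doctor 6→shift F, doctor 7→shift D.
All 7 doctors are covered.

Yes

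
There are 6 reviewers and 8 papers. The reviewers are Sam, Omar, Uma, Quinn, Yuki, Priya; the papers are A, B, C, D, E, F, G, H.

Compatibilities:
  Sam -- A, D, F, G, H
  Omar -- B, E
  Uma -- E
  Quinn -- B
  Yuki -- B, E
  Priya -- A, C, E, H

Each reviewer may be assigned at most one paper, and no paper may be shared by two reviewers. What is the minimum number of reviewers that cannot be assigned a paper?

For example, pair Sam–G, Omar–B, Uma–E, Priya–C.
The set {Omar, Uma, Quinn, Yuki} has only 2 neighbours ({B, E}), so by Hall's theorem at most 4 of the 6 reviewers can be matched.
That matches 4 of the 6, leaving 2 unmatched; no matching can do better.

2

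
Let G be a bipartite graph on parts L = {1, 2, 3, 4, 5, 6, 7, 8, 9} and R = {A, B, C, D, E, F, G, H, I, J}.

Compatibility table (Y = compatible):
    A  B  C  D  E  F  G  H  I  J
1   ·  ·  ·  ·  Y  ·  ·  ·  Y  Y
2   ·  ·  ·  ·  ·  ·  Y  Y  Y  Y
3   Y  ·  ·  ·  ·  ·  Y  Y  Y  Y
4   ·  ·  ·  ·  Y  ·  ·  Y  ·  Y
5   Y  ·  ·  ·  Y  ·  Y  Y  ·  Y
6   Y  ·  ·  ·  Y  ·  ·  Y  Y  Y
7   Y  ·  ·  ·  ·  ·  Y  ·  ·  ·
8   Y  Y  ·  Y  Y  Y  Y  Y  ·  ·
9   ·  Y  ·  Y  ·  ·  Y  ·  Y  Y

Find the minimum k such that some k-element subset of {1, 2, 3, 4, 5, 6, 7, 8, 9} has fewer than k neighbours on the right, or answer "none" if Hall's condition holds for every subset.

7

Take S = {1, 2, 3, 4, 5, 6, 7}. Its neighbourhood is {A, E, G, H, I, J}, so |N(S)| = 6 < |S| = 7.
Every subset of size less than 7 has at least as many neighbours as members, so 7 is the minimum.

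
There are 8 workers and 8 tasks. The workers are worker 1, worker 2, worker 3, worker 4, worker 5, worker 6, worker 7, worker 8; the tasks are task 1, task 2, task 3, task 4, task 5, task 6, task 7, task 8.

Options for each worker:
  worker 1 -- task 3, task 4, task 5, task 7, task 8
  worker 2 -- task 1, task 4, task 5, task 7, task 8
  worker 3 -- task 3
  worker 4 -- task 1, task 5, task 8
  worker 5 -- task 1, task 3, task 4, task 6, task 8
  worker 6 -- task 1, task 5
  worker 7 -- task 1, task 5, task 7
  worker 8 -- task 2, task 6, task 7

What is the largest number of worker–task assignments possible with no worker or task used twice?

One maximum matching: worker 1-task 4, worker 2-task 8, worker 3-task 3, worker 4-task 1, worker 5-task 6, worker 6-task 5, worker 7-task 7, worker 8-task 2.
All 8 workers are matched, so no larger matching exists.

8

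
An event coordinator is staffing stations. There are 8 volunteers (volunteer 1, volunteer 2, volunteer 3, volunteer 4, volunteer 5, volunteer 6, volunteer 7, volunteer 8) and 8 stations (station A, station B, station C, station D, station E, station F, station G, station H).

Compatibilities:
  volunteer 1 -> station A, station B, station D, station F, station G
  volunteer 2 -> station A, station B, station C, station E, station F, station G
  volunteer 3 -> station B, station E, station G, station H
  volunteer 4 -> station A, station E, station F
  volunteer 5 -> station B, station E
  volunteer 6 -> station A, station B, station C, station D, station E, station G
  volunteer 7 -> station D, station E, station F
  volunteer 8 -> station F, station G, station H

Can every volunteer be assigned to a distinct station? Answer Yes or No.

For example, pair volunteer 1-station G, volunteer 2-station B, volunteer 3-station H, volunteer 4-station A, volunteer 5-station E, volunteer 6-station C, volunteer 7-station D, volunteer 8-station F.
All 8 volunteers are covered.

Yes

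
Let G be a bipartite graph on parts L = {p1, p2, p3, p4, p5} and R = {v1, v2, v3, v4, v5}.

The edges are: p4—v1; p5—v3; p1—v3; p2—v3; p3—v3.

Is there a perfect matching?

The set {p1, p2, p3, p5} has only 1 neighbour ({v3}), so by Hall's theorem at most 2 of the 5 left vertices can be matched.
Hence no matching covers every left vertex.

No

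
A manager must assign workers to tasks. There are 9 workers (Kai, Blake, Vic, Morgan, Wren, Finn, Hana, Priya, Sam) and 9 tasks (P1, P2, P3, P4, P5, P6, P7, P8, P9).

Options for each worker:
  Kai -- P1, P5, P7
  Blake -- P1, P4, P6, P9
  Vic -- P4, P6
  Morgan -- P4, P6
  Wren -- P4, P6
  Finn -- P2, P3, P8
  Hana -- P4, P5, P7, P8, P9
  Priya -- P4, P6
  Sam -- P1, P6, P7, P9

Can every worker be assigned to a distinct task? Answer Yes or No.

No

The set {Vic, Morgan, Wren, Priya} has only 2 neighbours ({P4, P6}), so by Hall's theorem at most 7 of the 9 workers can be matched.
Hence no matching covers every worker.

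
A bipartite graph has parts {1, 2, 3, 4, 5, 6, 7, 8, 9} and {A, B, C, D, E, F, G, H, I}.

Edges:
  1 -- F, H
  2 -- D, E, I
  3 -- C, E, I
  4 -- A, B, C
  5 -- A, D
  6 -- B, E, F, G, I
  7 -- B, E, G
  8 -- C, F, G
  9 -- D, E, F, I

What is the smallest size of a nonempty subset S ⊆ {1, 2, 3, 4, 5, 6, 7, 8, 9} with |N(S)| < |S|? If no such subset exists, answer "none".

A matching saturating every left vertex exists, for instance 1→H, 2→D, 3→C, 4→B, 5→A, 6→I, 7→G, 8→F, 9→E.
By Hall's marriage theorem, this means |N(S)| ≥ |S| for every subset S, so no violating subset exists.

none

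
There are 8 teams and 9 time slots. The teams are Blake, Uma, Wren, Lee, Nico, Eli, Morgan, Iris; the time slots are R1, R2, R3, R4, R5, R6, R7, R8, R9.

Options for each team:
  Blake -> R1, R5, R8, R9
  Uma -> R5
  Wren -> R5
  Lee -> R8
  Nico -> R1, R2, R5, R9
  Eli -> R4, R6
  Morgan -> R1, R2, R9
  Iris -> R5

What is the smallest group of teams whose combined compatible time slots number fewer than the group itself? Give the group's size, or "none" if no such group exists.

2

Take S = {Uma, Wren}. Its neighbourhood is {R5}, so |N(S)| = 1 < |S| = 2.
No single vertex violates Hall's condition since each has at least one neighbour, so 2 is the minimum.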